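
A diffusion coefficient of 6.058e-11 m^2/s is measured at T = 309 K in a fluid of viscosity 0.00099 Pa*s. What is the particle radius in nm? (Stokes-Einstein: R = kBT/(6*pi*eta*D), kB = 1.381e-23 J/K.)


Stokes-Einstein: R = kB*T / (6*pi*eta*D)
R = 1.381e-23 * 309 / (6 * pi * 0.00099 * 6.058e-11)
R = 3.77474e-09 m = 3.77 nm

3.77


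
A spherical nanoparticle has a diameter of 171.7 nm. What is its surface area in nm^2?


Radius r = 171.7/2 = 85.85 nm
Surface area SA = 4 * pi * r^2
SA = 4 * pi * (85.85)^2
SA = 92616.95 nm^2

92616.95


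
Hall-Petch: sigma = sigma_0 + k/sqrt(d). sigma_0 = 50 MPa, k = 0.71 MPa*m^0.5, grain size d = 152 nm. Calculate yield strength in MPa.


d = 152 nm = 1.52e-07 m
sqrt(d) = 0.0003898718
Hall-Petch contribution = k / sqrt(d) = 0.71 / 0.0003898718 = 1821.1 MPa
sigma = sigma_0 + k/sqrt(d) = 50 + 1821.1 = 1871.1 MPa

1871.1


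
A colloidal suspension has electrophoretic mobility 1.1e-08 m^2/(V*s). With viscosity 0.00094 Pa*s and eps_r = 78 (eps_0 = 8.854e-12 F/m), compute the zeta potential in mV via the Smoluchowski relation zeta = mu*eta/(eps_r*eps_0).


Smoluchowski equation: zeta = mu * eta / (eps_r * eps_0)
zeta = 1.1e-08 * 0.00094 / (78 * 8.854e-12)
zeta = 0.014972 V = 14.97 mV

14.97


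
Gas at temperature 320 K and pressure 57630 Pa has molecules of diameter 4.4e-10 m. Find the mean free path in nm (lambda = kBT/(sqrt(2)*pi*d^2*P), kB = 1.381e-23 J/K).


Mean free path: lambda = kB*T / (sqrt(2) * pi * d^2 * P)
lambda = 1.381e-23 * 320 / (sqrt(2) * pi * (4.4e-10)^2 * 57630)
lambda = 8.91507e-08 m
lambda = 89.15 nm

89.15


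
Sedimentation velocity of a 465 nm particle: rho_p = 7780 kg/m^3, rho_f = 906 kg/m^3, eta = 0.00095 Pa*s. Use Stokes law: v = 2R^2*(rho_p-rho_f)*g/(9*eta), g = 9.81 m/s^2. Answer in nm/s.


Radius R = 465/2 nm = 2.325e-07 m
Density difference = 7780 - 906 = 6874 kg/m^3
v = 2 * R^2 * (rho_p - rho_f) * g / (9 * eta)
v = 2 * (2.325e-07)^2 * 6874 * 9.81 / (9 * 0.00095)
v = 8.52684e-07 m/s = 852.6844 nm/s

852.6844


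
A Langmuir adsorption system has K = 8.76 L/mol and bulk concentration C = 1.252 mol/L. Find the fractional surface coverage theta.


Langmuir isotherm: theta = K*C / (1 + K*C)
K*C = 8.76 * 1.252 = 10.96752
theta = 10.96752 / (1 + 10.96752) = 10.96752 / 11.96752
theta = 0.9164

0.9164


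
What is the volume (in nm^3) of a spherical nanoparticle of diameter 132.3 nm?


Radius r = 132.3/2 = 66.15 nm
Volume V = (4/3) * pi * r^3
V = (4/3) * pi * (66.15)^3
V = 1212489.97 nm^3

1212489.97


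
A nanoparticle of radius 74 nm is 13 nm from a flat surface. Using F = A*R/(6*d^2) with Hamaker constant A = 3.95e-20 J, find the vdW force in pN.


Convert to SI: R = 74 nm = 7.4e-08 m, d = 13 nm = 1.3e-08 m
F = A * R / (6 * d^2)
F = 3.95e-20 * 7.4e-08 / (6 * (1.3e-08)^2)
F = 2.88264e-12 N = 2.883 pN

2.883


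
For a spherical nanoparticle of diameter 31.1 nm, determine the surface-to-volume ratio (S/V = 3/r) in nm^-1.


Radius r = 31.1/2 = 15.55 nm
S/V = 3 / r = 3 / 15.55
S/V = 0.1929 nm^-1

0.1929


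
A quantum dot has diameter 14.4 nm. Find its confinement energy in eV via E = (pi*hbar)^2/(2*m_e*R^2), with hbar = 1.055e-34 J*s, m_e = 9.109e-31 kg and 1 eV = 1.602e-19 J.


Radius R = 14.4/2 = 7.2 nm = 7.2e-09 m
E = (pi * 1.055e-34)^2 / (2 * 9.109e-31 * (7.2e-09)^2)
E(J) = 1.16316e-21
E = E(J) / 1.602e-19 = 0.0073 eV

0.0073


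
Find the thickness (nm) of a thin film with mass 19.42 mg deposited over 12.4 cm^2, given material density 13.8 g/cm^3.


Convert: m = 19.42 mg = 1.9420e-05 kg, A = 12.4 cm^2 = 1.2400e-03 m^2, rho = 13.8 g/cm^3 = 13800 kg/m^3
t = m / (A * rho)
t = 1.9420e-05 / (1.2400e-03 * 13800)
t = 1.1349e-06 m = 1134.9 nm

1134.9


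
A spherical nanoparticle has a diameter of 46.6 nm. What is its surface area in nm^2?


Radius r = 46.6/2 = 23.3 nm
Surface area SA = 4 * pi * r^2
SA = 4 * pi * (23.3)^2
SA = 6822.16 nm^2

6822.16


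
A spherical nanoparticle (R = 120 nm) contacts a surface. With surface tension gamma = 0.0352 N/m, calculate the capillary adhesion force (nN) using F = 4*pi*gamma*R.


Convert radius: R = 120 nm = 1.2e-07 m
F = 4 * pi * gamma * R
F = 4 * pi * 0.0352 * 1.2e-07
F = 5.30803e-08 N = 53.0803 nN

53.0803


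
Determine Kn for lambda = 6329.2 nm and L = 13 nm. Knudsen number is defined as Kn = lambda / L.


Knudsen number Kn = lambda / L
Kn = 6329.2 / 13
Kn = 486.8615

486.8615


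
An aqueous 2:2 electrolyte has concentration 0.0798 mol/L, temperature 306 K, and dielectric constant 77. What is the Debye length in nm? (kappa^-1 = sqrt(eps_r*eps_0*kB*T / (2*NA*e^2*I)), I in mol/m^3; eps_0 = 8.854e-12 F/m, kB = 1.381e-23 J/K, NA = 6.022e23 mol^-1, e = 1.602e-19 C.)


Ionic strength I = 0.0798 * 2^2 * 1000 = 319.2 mol/m^3
kappa^-1 = sqrt(77 * 8.854e-12 * 1.381e-23 * 306 / (2 * 6.022e23 * (1.602e-19)^2 * 319.2))
kappa^-1 = 0.54 nm

0.54


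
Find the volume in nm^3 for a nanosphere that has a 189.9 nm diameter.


Radius r = 189.9/2 = 94.95 nm
Volume V = (4/3) * pi * r^3
V = (4/3) * pi * (94.95)^3
V = 3585696.41 nm^3

3585696.41


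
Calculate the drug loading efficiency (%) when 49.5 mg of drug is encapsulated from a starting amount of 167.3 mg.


Drug loading efficiency = (drug loaded / drug initial) * 100
DLE = 49.5 / 167.3 * 100
DLE = 0.2959 * 100
DLE = 29.59%

29.59


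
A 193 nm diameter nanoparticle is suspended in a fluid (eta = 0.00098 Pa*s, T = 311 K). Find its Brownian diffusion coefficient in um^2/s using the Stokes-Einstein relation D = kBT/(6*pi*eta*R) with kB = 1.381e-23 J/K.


Radius R = 193/2 = 96.5 nm = 9.65e-08 m
D = kB*T / (6*pi*eta*R)
D = 1.381e-23 * 311 / (6 * pi * 0.00098 * 9.65e-08)
D = 2.40935e-12 m^2/s = 2.409 um^2/s

2.409


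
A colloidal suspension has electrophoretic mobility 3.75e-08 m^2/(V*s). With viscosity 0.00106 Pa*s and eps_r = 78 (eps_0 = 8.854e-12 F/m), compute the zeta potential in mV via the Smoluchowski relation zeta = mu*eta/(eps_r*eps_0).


Smoluchowski equation: zeta = mu * eta / (eps_r * eps_0)
zeta = 3.75e-08 * 0.00106 / (78 * 8.854e-12)
zeta = 0.057558 V = 57.56 mV

57.56


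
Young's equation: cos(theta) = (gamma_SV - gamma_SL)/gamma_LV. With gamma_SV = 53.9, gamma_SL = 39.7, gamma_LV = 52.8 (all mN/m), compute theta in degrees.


cos(theta) = (gamma_SV - gamma_SL) / gamma_LV
cos(theta) = (53.9 - 39.7) / 52.8
cos(theta) = 0.268939
theta = arccos(0.268939) = 74.4 degrees

74.4


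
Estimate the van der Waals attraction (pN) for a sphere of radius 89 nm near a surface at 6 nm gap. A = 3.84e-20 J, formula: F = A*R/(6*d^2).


Convert to SI: R = 89 nm = 8.9e-08 m, d = 6 nm = 6e-09 m
F = A * R / (6 * d^2)
F = 3.84e-20 * 8.9e-08 / (6 * (6e-09)^2)
F = 1.58222e-11 N = 15.822 pN

15.822


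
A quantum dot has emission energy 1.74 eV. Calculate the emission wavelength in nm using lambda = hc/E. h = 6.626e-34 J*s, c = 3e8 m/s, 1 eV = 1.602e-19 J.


Convert energy: E = 1.74 eV = 1.74 * 1.602e-19 = 2.78748e-19 J
lambda = h*c / E = 6.626e-34 * 3e8 / 2.78748e-19
lambda = 7.13117e-07 m = 713.1 nm

713.1


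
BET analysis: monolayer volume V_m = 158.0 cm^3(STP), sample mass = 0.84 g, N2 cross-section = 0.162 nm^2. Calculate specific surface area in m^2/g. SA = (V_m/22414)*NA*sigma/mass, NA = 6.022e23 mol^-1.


Number of moles in monolayer = V_m / 22414 = 158.0 / 22414 = 0.00704917
Number of molecules = moles * NA = 0.00704917 * 6.022e23
SA = molecules * sigma / mass
SA = (158.0 / 22414) * 6.022e23 * 0.162e-18 / 0.84
SA = 818.7 m^2/g

818.7


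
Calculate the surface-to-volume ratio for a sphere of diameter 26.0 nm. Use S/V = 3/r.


Radius r = 26.0/2 = 13 nm
S/V = 3 / r = 3 / 13
S/V = 0.2308 nm^-1

0.2308


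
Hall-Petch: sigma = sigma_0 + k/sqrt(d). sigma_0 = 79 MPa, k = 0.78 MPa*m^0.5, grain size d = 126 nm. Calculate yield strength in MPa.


d = 126 nm = 1.26e-07 m
sqrt(d) = 0.0003549648
Hall-Petch contribution = k / sqrt(d) = 0.78 / 0.0003549648 = 2197.4 MPa
sigma = sigma_0 + k/sqrt(d) = 79 + 2197.4 = 2276.4 MPa

2276.4


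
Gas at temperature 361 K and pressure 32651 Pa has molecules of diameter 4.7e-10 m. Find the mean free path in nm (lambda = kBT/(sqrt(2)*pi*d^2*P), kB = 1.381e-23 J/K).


Mean free path: lambda = kB*T / (sqrt(2) * pi * d^2 * P)
lambda = 1.381e-23 * 361 / (sqrt(2) * pi * (4.7e-10)^2 * 32651)
lambda = 1.55576e-07 m
lambda = 155.58 nm

155.58


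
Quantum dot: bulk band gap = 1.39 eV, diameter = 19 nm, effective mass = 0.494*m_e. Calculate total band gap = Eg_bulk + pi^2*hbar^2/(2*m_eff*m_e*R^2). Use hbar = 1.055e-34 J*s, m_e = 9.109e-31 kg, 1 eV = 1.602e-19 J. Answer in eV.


Radius R = 19/2 nm = 9.5e-09 m
Confinement energy dE = pi^2 * hbar^2 / (2 * m_eff * m_e * R^2)
dE = pi^2 * (1.055e-34)^2 / (2 * 0.494 * 9.109e-31 * (9.5e-09)^2) J, divided by 1.602e-19 J/eV
dE = 0.0084 eV
Total band gap = E_g(bulk) + dE = 1.39 + 0.0084 = 1.3984 eV

1.3984


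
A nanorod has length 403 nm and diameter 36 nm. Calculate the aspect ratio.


Aspect ratio AR = length / diameter
AR = 403 / 36
AR = 11.19

11.19


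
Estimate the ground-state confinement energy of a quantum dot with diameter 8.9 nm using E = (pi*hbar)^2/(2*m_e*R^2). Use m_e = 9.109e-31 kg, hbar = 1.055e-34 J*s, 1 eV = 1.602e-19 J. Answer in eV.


Radius R = 8.9/2 = 4.45 nm = 4.45e-09 m
E = (pi * 1.055e-34)^2 / (2 * 9.109e-31 * (4.45e-09)^2)
E(J) = 3.04498e-21
E = E(J) / 1.602e-19 = 0.019 eV

0.019


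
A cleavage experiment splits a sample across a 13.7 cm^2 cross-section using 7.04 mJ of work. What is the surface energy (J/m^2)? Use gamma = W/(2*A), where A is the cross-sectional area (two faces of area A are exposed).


Convert: A = 13.7 cm^2 = 0.00137 m^2, W = 7.04 mJ = 0.00704 J
Cleaving exposes two faces of area A, so total new surface = 2*A and gamma = W / (2*A)
gamma = 0.00704 / (2 * 0.00137)
gamma = 2.569 J/m^2

2.569


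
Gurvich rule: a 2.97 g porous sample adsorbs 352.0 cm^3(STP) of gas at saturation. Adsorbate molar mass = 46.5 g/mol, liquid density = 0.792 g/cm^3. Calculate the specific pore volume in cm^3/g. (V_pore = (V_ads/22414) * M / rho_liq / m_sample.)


Moles adsorbed n = V_ads / 22414 = 352.0 / 22414 = 1.570447e-02 mol
Liquid volume V_liq = n * M / rho_liq = 1.570447e-02 * 46.5 / 0.792 = 0.92204 cm^3
Specific pore volume V_pore = V_liq / m_sample = 0.92204 / 2.97
V_pore = 0.3105 cm^3/g

0.3105


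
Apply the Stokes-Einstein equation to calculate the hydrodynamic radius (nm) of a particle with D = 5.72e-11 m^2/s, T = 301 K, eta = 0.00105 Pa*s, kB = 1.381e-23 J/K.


Stokes-Einstein: R = kB*T / (6*pi*eta*D)
R = 1.381e-23 * 301 / (6 * pi * 0.00105 * 5.72e-11)
R = 3.67176e-09 m = 3.67 nm

3.67


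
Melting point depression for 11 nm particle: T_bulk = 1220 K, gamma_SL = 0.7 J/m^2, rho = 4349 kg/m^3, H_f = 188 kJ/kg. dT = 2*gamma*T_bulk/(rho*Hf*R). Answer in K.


Radius R = 11/2 = 5.5 nm = 5.5e-09 m
Convert H_f = 188 kJ/kg = 188000 J/kg
dT = 2 * gamma_SL * T_bulk / (rho * H_f * R)
dT = 2 * 0.7 * 1220 / (4349 * 188000 * 5.5e-09)
dT = 379.8 K

379.8


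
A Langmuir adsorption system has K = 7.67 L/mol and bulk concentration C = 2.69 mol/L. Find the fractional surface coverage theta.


Langmuir isotherm: theta = K*C / (1 + K*C)
K*C = 7.67 * 2.69 = 20.6323
theta = 20.6323 / (1 + 20.6323) = 20.6323 / 21.6323
theta = 0.9538

0.9538


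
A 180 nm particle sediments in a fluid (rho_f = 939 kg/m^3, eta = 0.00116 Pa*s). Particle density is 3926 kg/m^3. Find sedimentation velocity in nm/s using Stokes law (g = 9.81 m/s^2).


Radius R = 180/2 nm = 9e-08 m
Density difference = 3926 - 939 = 2987 kg/m^3
v = 2 * R^2 * (rho_p - rho_f) * g / (9 * eta)
v = 2 * (9e-08)^2 * 2987 * 9.81 / (9 * 0.00116)
v = 4.54694e-08 m/s = 45.4694 nm/s

45.4694


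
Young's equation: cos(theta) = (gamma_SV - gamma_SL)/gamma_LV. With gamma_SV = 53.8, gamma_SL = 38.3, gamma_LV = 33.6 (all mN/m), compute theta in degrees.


cos(theta) = (gamma_SV - gamma_SL) / gamma_LV
cos(theta) = (53.8 - 38.3) / 33.6
cos(theta) = 0.46131
theta = arccos(0.46131) = 62.53 degrees

62.53


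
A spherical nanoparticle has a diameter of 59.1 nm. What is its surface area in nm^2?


Radius r = 59.1/2 = 29.55 nm
Surface area SA = 4 * pi * r^2
SA = 4 * pi * (29.55)^2
SA = 10972.99 nm^2

10972.99


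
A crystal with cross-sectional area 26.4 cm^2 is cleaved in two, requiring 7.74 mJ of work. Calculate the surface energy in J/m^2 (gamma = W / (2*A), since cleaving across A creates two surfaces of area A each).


Convert: A = 26.4 cm^2 = 0.00264 m^2, W = 7.74 mJ = 0.00774 J
Cleaving exposes two faces of area A, so total new surface = 2*A and gamma = W / (2*A)
gamma = 0.00774 / (2 * 0.00264)
gamma = 1.466 J/m^2

1.466


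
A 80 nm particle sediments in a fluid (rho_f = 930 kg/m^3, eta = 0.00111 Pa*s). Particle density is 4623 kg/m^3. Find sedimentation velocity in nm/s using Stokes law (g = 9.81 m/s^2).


Radius R = 80/2 nm = 4e-08 m
Density difference = 4623 - 930 = 3693 kg/m^3
v = 2 * R^2 * (rho_p - rho_f) * g / (9 * eta)
v = 2 * (4e-08)^2 * 3693 * 9.81 / (9 * 0.00111)
v = 1.16047e-08 m/s = 11.6047 nm/s

11.6047


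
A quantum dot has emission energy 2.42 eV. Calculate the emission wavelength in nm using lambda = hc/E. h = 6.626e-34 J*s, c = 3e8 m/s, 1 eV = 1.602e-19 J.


Convert energy: E = 2.42 eV = 2.42 * 1.602e-19 = 3.87684e-19 J
lambda = h*c / E = 6.626e-34 * 3e8 / 3.87684e-19
lambda = 5.12737e-07 m = 512.7 nm

512.7


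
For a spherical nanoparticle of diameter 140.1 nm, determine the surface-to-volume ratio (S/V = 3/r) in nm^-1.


Radius r = 140.1/2 = 70.05 nm
S/V = 3 / r = 3 / 70.05
S/V = 0.0428 nm^-1

0.0428


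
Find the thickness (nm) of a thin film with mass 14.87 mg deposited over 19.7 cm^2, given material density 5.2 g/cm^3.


Convert: m = 14.87 mg = 1.4870e-05 kg, A = 19.7 cm^2 = 1.9700e-03 m^2, rho = 5.2 g/cm^3 = 5200 kg/m^3
t = m / (A * rho)
t = 1.4870e-05 / (1.9700e-03 * 5200)
t = 1.4516e-06 m = 1451.6 nm

1451.6


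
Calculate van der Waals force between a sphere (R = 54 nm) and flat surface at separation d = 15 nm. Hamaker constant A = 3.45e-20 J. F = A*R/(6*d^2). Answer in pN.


Convert to SI: R = 54 nm = 5.4e-08 m, d = 15 nm = 1.5e-08 m
F = A * R / (6 * d^2)
F = 3.45e-20 * 5.4e-08 / (6 * (1.5e-08)^2)
F = 1.38e-12 N = 1.38 pN

1.38


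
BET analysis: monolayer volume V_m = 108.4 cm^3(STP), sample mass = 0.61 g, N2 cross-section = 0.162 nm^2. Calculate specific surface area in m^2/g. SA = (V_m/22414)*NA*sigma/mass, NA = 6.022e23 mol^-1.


Number of moles in monolayer = V_m / 22414 = 108.4 / 22414 = 0.00483626
Number of molecules = moles * NA = 0.00483626 * 6.022e23
SA = molecules * sigma / mass
SA = (108.4 / 22414) * 6.022e23 * 0.162e-18 / 0.61
SA = 773.5 m^2/g

773.5


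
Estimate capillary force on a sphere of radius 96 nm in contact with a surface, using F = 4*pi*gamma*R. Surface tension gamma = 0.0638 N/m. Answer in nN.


Convert radius: R = 96 nm = 9.6e-08 m
F = 4 * pi * gamma * R
F = 4 * pi * 0.0638 * 9.6e-08
F = 7.69665e-08 N = 76.9665 nN

76.9665


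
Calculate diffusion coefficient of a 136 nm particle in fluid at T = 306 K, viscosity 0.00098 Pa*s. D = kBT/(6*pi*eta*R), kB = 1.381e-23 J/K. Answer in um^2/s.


Radius R = 136/2 = 68 nm = 6.8e-08 m
D = kB*T / (6*pi*eta*R)
D = 1.381e-23 * 306 / (6 * pi * 0.00098 * 6.8e-08)
D = 3.36418e-12 m^2/s = 3.364 um^2/s

3.364


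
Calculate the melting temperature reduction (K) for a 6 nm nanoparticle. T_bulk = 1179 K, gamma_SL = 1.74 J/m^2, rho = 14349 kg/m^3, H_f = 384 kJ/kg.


Radius R = 6/2 = 3 nm = 3e-09 m
Convert H_f = 384 kJ/kg = 384000 J/kg
dT = 2 * gamma_SL * T_bulk / (rho * H_f * R)
dT = 2 * 1.74 * 1179 / (14349 * 384000 * 3e-09)
dT = 248.2 K

248.2


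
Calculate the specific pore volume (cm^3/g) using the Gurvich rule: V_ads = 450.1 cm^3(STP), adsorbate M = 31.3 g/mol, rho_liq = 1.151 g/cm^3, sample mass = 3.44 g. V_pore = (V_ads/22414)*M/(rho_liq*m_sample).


Moles adsorbed n = V_ads / 22414 = 450.1 / 22414 = 2.008120e-02 mol
Liquid volume V_liq = n * M / rho_liq = 2.008120e-02 * 31.3 / 1.151 = 0.54608 cm^3
Specific pore volume V_pore = V_liq / m_sample = 0.54608 / 3.44
V_pore = 0.1587 cm^3/g

0.1587


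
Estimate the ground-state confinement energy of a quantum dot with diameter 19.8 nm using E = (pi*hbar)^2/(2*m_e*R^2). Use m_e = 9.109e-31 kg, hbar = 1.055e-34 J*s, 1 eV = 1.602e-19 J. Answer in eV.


Radius R = 19.8/2 = 9.9 nm = 9.9e-09 m
E = (pi * 1.055e-34)^2 / (2 * 9.109e-31 * (9.9e-09)^2)
E(J) = 6.15224e-22
E = E(J) / 1.602e-19 = 0.0038 eV

0.0038


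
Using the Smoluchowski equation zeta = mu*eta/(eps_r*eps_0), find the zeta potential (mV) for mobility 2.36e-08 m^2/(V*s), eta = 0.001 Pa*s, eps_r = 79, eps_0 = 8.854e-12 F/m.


Smoluchowski equation: zeta = mu * eta / (eps_r * eps_0)
zeta = 2.36e-08 * 0.001 / (79 * 8.854e-12)
zeta = 0.03374 V = 33.74 mV

33.74


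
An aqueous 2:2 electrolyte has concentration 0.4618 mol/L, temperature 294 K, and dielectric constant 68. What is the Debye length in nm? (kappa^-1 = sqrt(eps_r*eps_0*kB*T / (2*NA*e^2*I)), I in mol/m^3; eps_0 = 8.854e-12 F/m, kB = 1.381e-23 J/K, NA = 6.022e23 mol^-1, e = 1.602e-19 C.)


Ionic strength I = 0.4618 * 2^2 * 1000 = 1847.2 mol/m^3
kappa^-1 = sqrt(68 * 8.854e-12 * 1.381e-23 * 294 / (2 * 6.022e23 * (1.602e-19)^2 * 1847.2))
kappa^-1 = 0.207 nm

0.207


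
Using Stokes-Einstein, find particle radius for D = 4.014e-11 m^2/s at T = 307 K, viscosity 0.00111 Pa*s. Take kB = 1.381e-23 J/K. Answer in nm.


Stokes-Einstein: R = kB*T / (6*pi*eta*D)
R = 1.381e-23 * 307 / (6 * pi * 0.00111 * 4.014e-11)
R = 5.04813e-09 m = 5.05 nm

5.05


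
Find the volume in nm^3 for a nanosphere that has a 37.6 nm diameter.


Radius r = 37.6/2 = 18.8 nm
Volume V = (4/3) * pi * r^3
V = (4/3) * pi * (18.8)^3
V = 27833.14 nm^3

27833.14


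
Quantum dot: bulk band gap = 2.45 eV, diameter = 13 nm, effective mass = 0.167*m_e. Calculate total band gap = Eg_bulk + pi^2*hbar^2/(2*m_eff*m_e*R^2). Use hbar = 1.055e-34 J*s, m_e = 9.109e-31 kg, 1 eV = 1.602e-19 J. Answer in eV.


Radius R = 13/2 nm = 6.5e-09 m
Confinement energy dE = pi^2 * hbar^2 / (2 * m_eff * m_e * R^2)
dE = pi^2 * (1.055e-34)^2 / (2 * 0.167 * 9.109e-31 * (6.5e-09)^2) J, divided by 1.602e-19 J/eV
dE = 0.0533 eV
Total band gap = E_g(bulk) + dE = 2.45 + 0.0533 = 2.5033 eV

2.5033


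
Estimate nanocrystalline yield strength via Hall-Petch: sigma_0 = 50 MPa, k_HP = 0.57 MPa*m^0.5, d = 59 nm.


d = 59 nm = 5.9e-08 m
sqrt(d) = 0.0002428992
Hall-Petch contribution = k / sqrt(d) = 0.57 / 0.0002428992 = 2346.7 MPa
sigma = sigma_0 + k/sqrt(d) = 50 + 2346.7 = 2396.7 MPa

2396.7


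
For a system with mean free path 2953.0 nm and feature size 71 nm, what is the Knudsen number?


Knudsen number Kn = lambda / L
Kn = 2953.0 / 71
Kn = 41.5915

41.5915


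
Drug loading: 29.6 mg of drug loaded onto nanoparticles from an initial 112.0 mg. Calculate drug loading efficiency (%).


Drug loading efficiency = (drug loaded / drug initial) * 100
DLE = 29.6 / 112.0 * 100
DLE = 0.2643 * 100
DLE = 26.43%

26.43


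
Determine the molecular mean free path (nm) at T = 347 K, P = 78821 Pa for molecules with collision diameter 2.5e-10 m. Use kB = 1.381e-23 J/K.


Mean free path: lambda = kB*T / (sqrt(2) * pi * d^2 * P)
lambda = 1.381e-23 * 347 / (sqrt(2) * pi * (2.5e-10)^2 * 78821)
lambda = 2.18946e-07 m
lambda = 218.95 nm

218.95


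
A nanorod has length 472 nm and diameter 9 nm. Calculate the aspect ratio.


Aspect ratio AR = length / diameter
AR = 472 / 9
AR = 52.44

52.44


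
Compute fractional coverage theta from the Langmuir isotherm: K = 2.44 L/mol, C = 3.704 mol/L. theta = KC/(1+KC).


Langmuir isotherm: theta = K*C / (1 + K*C)
K*C = 2.44 * 3.704 = 9.03776
theta = 9.03776 / (1 + 9.03776) = 9.03776 / 10.03776
theta = 0.9004

0.9004


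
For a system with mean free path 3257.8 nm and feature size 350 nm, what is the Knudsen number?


Knudsen number Kn = lambda / L
Kn = 3257.8 / 350
Kn = 9.308

9.308


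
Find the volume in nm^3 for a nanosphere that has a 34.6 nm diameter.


Radius r = 34.6/2 = 17.3 nm
Volume V = (4/3) * pi * r^3
V = (4/3) * pi * (17.3)^3
V = 21688.37 nm^3

21688.37


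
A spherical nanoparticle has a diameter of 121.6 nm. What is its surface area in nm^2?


Radius r = 121.6/2 = 60.8 nm
Surface area SA = 4 * pi * r^2
SA = 4 * pi * (60.8)^2
SA = 46453.35 nm^2

46453.35


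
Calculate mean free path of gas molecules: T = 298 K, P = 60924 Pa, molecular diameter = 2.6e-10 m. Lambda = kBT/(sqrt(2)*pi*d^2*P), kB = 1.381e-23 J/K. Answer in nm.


Mean free path: lambda = kB*T / (sqrt(2) * pi * d^2 * P)
lambda = 1.381e-23 * 298 / (sqrt(2) * pi * (2.6e-10)^2 * 60924)
lambda = 2.24911e-07 m
lambda = 224.91 nm

224.91


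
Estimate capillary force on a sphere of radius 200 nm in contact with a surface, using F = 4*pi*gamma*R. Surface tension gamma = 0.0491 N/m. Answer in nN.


Convert radius: R = 200 nm = 2e-07 m
F = 4 * pi * gamma * R
F = 4 * pi * 0.0491 * 2e-07
F = 1.23402e-07 N = 123.4018 nN

123.4018


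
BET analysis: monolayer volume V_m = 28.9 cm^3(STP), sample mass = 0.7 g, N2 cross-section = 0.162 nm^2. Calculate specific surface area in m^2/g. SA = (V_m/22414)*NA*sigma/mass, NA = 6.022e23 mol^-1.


Number of moles in monolayer = V_m / 22414 = 28.9 / 22414 = 0.00128937
Number of molecules = moles * NA = 0.00128937 * 6.022e23
SA = molecules * sigma / mass
SA = (28.9 / 22414) * 6.022e23 * 0.162e-18 / 0.7
SA = 179.7 m^2/g

179.7


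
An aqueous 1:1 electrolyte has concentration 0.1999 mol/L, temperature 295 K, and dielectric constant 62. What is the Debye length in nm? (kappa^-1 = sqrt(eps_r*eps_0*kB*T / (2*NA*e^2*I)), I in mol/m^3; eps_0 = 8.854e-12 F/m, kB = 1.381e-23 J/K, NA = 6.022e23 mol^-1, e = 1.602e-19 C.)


Ionic strength I = 0.1999 * 1^2 * 1000 = 199.9 mol/m^3
kappa^-1 = sqrt(62 * 8.854e-12 * 1.381e-23 * 295 / (2 * 6.022e23 * (1.602e-19)^2 * 199.9))
kappa^-1 = 0.602 nm

0.602


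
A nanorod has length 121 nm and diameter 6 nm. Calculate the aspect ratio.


Aspect ratio AR = length / diameter
AR = 121 / 6
AR = 20.17

20.17


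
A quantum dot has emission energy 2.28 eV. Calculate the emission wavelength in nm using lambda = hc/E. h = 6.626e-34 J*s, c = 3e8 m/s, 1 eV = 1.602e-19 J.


Convert energy: E = 2.28 eV = 2.28 * 1.602e-19 = 3.65256e-19 J
lambda = h*c / E = 6.626e-34 * 3e8 / 3.65256e-19
lambda = 5.44221e-07 m = 544.2 nm

544.2


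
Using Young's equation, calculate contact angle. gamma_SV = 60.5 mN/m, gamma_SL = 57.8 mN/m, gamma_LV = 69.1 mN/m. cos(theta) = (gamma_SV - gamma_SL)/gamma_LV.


cos(theta) = (gamma_SV - gamma_SL) / gamma_LV
cos(theta) = (60.5 - 57.8) / 69.1
cos(theta) = 0.039074
theta = arccos(0.039074) = 87.76 degrees

87.76


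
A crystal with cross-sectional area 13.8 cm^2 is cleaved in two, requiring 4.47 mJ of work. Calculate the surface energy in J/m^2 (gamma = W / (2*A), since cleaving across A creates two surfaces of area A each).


Convert: A = 13.8 cm^2 = 0.00138 m^2, W = 4.47 mJ = 0.00447 J
Cleaving exposes two faces of area A, so total new surface = 2*A and gamma = W / (2*A)
gamma = 0.00447 / (2 * 0.00138)
gamma = 1.62 J/m^2

1.62


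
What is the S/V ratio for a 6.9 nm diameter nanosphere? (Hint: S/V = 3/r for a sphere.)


Radius r = 6.9/2 = 3.45 nm
S/V = 3 / r = 3 / 3.45
S/V = 0.8696 nm^-1

0.8696


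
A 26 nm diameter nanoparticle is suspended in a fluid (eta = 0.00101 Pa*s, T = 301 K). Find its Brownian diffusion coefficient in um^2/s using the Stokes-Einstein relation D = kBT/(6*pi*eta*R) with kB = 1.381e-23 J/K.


Radius R = 26/2 = 13 nm = 1.3e-08 m
D = kB*T / (6*pi*eta*R)
D = 1.381e-23 * 301 / (6 * pi * 0.00101 * 1.3e-08)
D = 1.67956e-11 m^2/s = 16.796 um^2/s

16.796


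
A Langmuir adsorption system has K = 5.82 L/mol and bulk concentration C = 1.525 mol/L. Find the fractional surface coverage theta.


Langmuir isotherm: theta = K*C / (1 + K*C)
K*C = 5.82 * 1.525 = 8.8755
theta = 8.8755 / (1 + 8.8755) = 8.8755 / 9.8755
theta = 0.8987

0.8987


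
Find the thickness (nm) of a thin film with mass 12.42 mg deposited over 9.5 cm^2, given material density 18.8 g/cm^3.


Convert: m = 12.42 mg = 1.2420e-05 kg, A = 9.5 cm^2 = 9.5000e-04 m^2, rho = 18.8 g/cm^3 = 18800 kg/m^3
t = m / (A * rho)
t = 1.2420e-05 / (9.5000e-04 * 18800)
t = 6.9541e-07 m = 695.4 nm

695.4


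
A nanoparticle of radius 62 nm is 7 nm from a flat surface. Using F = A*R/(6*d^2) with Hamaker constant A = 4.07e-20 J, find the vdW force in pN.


Convert to SI: R = 62 nm = 6.2e-08 m, d = 7 nm = 7e-09 m
F = A * R / (6 * d^2)
F = 4.07e-20 * 6.2e-08 / (6 * (7e-09)^2)
F = 8.58299e-12 N = 8.583 pN

8.583


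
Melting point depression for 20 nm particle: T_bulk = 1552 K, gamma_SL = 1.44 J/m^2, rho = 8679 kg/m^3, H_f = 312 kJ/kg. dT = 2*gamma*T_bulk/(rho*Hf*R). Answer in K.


Radius R = 20/2 = 10 nm = 1e-08 m
Convert H_f = 312 kJ/kg = 312000 J/kg
dT = 2 * gamma_SL * T_bulk / (rho * H_f * R)
dT = 2 * 1.44 * 1552 / (8679 * 312000 * 1e-08)
dT = 165.1 K

165.1


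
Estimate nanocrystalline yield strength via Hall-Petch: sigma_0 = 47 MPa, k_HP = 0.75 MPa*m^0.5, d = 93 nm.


d = 93 nm = 9.3e-08 m
sqrt(d) = 0.000304959
Hall-Petch contribution = k / sqrt(d) = 0.75 / 0.000304959 = 2459.3 MPa
sigma = sigma_0 + k/sqrt(d) = 47 + 2459.3 = 2506.3 MPa

2506.3


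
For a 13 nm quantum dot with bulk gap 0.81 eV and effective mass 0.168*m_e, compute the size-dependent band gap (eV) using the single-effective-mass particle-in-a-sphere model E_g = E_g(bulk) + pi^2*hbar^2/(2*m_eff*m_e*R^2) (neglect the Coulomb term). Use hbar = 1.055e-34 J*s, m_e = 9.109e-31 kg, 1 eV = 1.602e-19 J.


Radius R = 13/2 nm = 6.5e-09 m
Confinement energy dE = pi^2 * hbar^2 / (2 * m_eff * m_e * R^2)
dE = pi^2 * (1.055e-34)^2 / (2 * 0.168 * 9.109e-31 * (6.5e-09)^2) J, divided by 1.602e-19 J/eV
dE = 0.053 eV
Total band gap = E_g(bulk) + dE = 0.81 + 0.053 = 0.863 eV

0.863


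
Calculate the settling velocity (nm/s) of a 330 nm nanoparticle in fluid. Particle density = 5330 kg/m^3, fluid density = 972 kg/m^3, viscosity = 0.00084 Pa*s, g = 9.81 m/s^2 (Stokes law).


Radius R = 330/2 nm = 1.65e-07 m
Density difference = 5330 - 972 = 4358 kg/m^3
v = 2 * R^2 * (rho_p - rho_f) * g / (9 * eta)
v = 2 * (1.65e-07)^2 * 4358 * 9.81 / (9 * 0.00084)
v = 3.07916e-07 m/s = 307.916 nm/s

307.916


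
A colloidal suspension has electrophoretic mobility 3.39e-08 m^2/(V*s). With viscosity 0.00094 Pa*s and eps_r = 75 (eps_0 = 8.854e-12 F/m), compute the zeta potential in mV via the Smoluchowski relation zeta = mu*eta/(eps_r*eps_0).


Smoluchowski equation: zeta = mu * eta / (eps_r * eps_0)
zeta = 3.39e-08 * 0.00094 / (75 * 8.854e-12)
zeta = 0.047987 V = 47.99 mV

47.99


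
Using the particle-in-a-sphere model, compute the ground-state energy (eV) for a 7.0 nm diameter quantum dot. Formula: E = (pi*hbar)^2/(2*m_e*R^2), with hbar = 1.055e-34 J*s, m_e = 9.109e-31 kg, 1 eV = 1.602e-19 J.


Radius R = 7.0/2 = 3.5 nm = 3.5e-09 m
E = (pi * 1.055e-34)^2 / (2 * 9.109e-31 * (3.5e-09)^2)
E(J) = 4.9223e-21
E = E(J) / 1.602e-19 = 0.0307 eV

0.0307


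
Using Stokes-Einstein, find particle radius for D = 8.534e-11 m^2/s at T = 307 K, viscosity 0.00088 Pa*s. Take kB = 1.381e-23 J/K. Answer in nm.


Stokes-Einstein: R = kB*T / (6*pi*eta*D)
R = 1.381e-23 * 307 / (6 * pi * 0.00088 * 8.534e-11)
R = 2.99499e-09 m = 2.99 nm

2.99


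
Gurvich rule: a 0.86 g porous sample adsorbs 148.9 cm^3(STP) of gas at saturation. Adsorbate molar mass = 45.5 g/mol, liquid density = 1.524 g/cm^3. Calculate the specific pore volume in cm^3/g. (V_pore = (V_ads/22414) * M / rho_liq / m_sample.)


Moles adsorbed n = V_ads / 22414 = 148.9 / 22414 = 6.643169e-03 mol
Liquid volume V_liq = n * M / rho_liq = 6.643169e-03 * 45.5 / 1.524 = 0.19834 cm^3
Specific pore volume V_pore = V_liq / m_sample = 0.19834 / 0.86
V_pore = 0.2306 cm^3/g

0.2306


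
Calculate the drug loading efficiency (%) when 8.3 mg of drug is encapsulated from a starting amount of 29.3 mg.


Drug loading efficiency = (drug loaded / drug initial) * 100
DLE = 8.3 / 29.3 * 100
DLE = 0.2833 * 100
DLE = 28.33%

28.33


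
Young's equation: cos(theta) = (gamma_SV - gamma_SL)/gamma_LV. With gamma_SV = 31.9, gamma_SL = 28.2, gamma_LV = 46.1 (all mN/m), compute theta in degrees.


cos(theta) = (gamma_SV - gamma_SL) / gamma_LV
cos(theta) = (31.9 - 28.2) / 46.1
cos(theta) = 0.08026
theta = arccos(0.08026) = 85.4 degrees

85.4


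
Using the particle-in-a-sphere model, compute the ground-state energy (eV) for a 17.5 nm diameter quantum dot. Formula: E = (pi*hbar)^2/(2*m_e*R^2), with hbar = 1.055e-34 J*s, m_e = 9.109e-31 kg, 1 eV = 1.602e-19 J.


Radius R = 17.5/2 = 8.75 nm = 8.75e-09 m
E = (pi * 1.055e-34)^2 / (2 * 9.109e-31 * (8.75e-09)^2)
E(J) = 7.87568e-22
E = E(J) / 1.602e-19 = 0.0049 eV

0.0049


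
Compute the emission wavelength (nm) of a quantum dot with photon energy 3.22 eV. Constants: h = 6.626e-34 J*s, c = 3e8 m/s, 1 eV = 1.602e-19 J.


Convert energy: E = 3.22 eV = 3.22 * 1.602e-19 = 5.15844e-19 J
lambda = h*c / E = 6.626e-34 * 3e8 / 5.15844e-19
lambda = 3.85349e-07 m = 385.3 nm

385.3


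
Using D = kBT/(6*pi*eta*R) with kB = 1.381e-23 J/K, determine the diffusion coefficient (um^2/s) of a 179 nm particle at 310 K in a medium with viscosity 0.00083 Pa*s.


Radius R = 179/2 = 89.5 nm = 8.95e-08 m
D = kB*T / (6*pi*eta*R)
D = 1.381e-23 * 310 / (6 * pi * 0.00083 * 8.95e-08)
D = 3.05741e-12 m^2/s = 3.057 um^2/s

3.057


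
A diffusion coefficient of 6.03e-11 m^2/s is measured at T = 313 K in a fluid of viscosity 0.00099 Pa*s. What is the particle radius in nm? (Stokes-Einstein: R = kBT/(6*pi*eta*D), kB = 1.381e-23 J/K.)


Stokes-Einstein: R = kB*T / (6*pi*eta*D)
R = 1.381e-23 * 313 / (6 * pi * 0.00099 * 6.03e-11)
R = 3.84135e-09 m = 3.84 nm

3.84


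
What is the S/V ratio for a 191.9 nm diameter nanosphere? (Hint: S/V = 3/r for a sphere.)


Radius r = 191.9/2 = 95.95 nm
S/V = 3 / r = 3 / 95.95
S/V = 0.0313 nm^-1

0.0313


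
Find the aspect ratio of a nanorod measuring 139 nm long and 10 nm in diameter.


Aspect ratio AR = length / diameter
AR = 139 / 10
AR = 13.9

13.9


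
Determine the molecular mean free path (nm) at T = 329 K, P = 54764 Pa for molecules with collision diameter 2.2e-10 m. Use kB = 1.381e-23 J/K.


Mean free path: lambda = kB*T / (sqrt(2) * pi * d^2 * P)
lambda = 1.381e-23 * 329 / (sqrt(2) * pi * (2.2e-10)^2 * 54764)
lambda = 3.8582e-07 m
lambda = 385.82 nm

385.82


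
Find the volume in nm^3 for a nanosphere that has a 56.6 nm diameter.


Radius r = 56.6/2 = 28.3 nm
Volume V = (4/3) * pi * r^3
V = (4/3) * pi * (28.3)^3
V = 94939.71 nm^3

94939.71


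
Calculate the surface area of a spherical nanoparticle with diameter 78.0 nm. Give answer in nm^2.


Radius r = 78.0/2 = 39 nm
Surface area SA = 4 * pi * r^2
SA = 4 * pi * (39)^2
SA = 19113.45 nm^2

19113.45


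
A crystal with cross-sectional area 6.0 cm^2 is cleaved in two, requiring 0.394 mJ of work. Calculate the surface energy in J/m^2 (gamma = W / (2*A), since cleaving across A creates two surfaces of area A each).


Convert: A = 6.0 cm^2 = 0.0006 m^2, W = 0.394 mJ = 0.000394 J
Cleaving exposes two faces of area A, so total new surface = 2*A and gamma = W / (2*A)
gamma = 0.000394 / (2 * 0.0006)
gamma = 0.328 J/m^2

0.328


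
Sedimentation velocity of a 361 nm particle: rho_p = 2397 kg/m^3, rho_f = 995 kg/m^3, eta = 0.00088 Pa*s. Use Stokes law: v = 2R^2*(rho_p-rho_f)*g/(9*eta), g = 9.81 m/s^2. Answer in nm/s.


Radius R = 361/2 nm = 1.805e-07 m
Density difference = 2397 - 995 = 1402 kg/m^3
v = 2 * R^2 * (rho_p - rho_f) * g / (9 * eta)
v = 2 * (1.805e-07)^2 * 1402 * 9.81 / (9 * 0.00088)
v = 1.13156e-07 m/s = 113.1557 nm/s

113.1557


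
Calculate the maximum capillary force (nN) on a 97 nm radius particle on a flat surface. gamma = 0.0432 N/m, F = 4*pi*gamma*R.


Convert radius: R = 97 nm = 9.7e-08 m
F = 4 * pi * gamma * R
F = 4 * pi * 0.0432 * 9.7e-08
F = 5.26581e-08 N = 52.6581 nN

52.6581


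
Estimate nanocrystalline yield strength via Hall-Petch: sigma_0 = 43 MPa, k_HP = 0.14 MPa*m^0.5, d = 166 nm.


d = 166 nm = 1.66e-07 m
sqrt(d) = 0.000407431
Hall-Petch contribution = k / sqrt(d) = 0.14 / 0.000407431 = 343.6 MPa
sigma = sigma_0 + k/sqrt(d) = 43 + 343.6 = 386.6 MPa

386.6


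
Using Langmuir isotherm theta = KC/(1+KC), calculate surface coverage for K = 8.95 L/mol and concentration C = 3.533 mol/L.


Langmuir isotherm: theta = K*C / (1 + K*C)
K*C = 8.95 * 3.533 = 31.62035
theta = 31.62035 / (1 + 31.62035) = 31.62035 / 32.62035
theta = 0.9693

0.9693


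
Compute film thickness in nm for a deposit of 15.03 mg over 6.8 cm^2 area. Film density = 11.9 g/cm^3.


Convert: m = 15.03 mg = 1.5030e-05 kg, A = 6.8 cm^2 = 6.8000e-04 m^2, rho = 11.9 g/cm^3 = 11900 kg/m^3
t = m / (A * rho)
t = 1.5030e-05 / (6.8000e-04 * 11900)
t = 1.8574e-06 m = 1857.4 nm

1857.4


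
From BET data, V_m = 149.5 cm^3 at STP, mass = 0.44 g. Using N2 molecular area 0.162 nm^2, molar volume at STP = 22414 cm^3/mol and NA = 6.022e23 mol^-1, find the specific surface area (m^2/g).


Number of moles in monolayer = V_m / 22414 = 149.5 / 22414 = 0.00666994
Number of molecules = moles * NA = 0.00666994 * 6.022e23
SA = molecules * sigma / mass
SA = (149.5 / 22414) * 6.022e23 * 0.162e-18 / 0.44
SA = 1478.9 m^2/g

1478.9


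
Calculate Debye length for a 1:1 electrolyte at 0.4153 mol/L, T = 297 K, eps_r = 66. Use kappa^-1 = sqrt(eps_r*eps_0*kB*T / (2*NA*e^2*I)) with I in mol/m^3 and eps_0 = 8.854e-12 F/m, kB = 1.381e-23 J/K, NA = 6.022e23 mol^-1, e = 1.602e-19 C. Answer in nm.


Ionic strength I = 0.4153 * 1^2 * 1000 = 415.3 mol/m^3
kappa^-1 = sqrt(66 * 8.854e-12 * 1.381e-23 * 297 / (2 * 6.022e23 * (1.602e-19)^2 * 415.3))
kappa^-1 = 0.432 nm

0.432


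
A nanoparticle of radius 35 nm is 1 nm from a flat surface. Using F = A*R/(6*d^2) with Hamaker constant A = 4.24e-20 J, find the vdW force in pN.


Convert to SI: R = 35 nm = 3.5e-08 m, d = 1 nm = 1e-09 m
F = A * R / (6 * d^2)
F = 4.24e-20 * 3.5e-08 / (6 * (1e-09)^2)
F = 2.47333e-10 N = 247.333 pN

247.333


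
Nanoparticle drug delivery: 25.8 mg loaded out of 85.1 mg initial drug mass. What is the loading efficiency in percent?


Drug loading efficiency = (drug loaded / drug initial) * 100
DLE = 25.8 / 85.1 * 100
DLE = 0.3032 * 100
DLE = 30.32%

30.32


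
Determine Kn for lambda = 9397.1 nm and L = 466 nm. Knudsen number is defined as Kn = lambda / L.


Knudsen number Kn = lambda / L
Kn = 9397.1 / 466
Kn = 20.1655

20.1655


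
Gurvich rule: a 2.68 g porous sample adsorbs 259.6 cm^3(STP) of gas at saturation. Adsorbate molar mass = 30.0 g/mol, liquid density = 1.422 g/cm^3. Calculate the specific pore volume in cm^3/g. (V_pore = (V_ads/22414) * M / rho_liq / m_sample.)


Moles adsorbed n = V_ads / 22414 = 259.6 / 22414 = 1.158205e-02 mol
Liquid volume V_liq = n * M / rho_liq = 1.158205e-02 * 30.0 / 1.422 = 0.24435 cm^3
Specific pore volume V_pore = V_liq / m_sample = 0.24435 / 2.68
V_pore = 0.0912 cm^3/g

0.0912


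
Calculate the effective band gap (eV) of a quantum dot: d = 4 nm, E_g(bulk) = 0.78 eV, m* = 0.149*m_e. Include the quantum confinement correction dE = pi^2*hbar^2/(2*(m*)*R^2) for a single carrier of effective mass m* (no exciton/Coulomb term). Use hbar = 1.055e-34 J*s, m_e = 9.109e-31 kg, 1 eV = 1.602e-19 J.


Radius R = 4/2 nm = 2e-09 m
Confinement energy dE = pi^2 * hbar^2 / (2 * m_eff * m_e * R^2)
dE = pi^2 * (1.055e-34)^2 / (2 * 0.149 * 9.109e-31 * (2e-09)^2) J, divided by 1.602e-19 J/eV
dE = 0.6315 eV
Total band gap = E_g(bulk) + dE = 0.78 + 0.6315 = 1.4115 eV

1.4115


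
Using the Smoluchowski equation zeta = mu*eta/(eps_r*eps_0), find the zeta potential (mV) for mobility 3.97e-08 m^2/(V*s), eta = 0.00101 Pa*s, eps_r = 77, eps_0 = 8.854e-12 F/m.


Smoluchowski equation: zeta = mu * eta / (eps_r * eps_0)
zeta = 3.97e-08 * 0.00101 / (77 * 8.854e-12)
zeta = 0.058814 V = 58.81 mV

58.81


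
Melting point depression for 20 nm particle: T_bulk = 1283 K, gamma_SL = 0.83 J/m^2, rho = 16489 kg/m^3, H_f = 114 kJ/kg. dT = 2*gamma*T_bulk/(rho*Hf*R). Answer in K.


Radius R = 20/2 = 10 nm = 1e-08 m
Convert H_f = 114 kJ/kg = 114000 J/kg
dT = 2 * gamma_SL * T_bulk / (rho * H_f * R)
dT = 2 * 0.83 * 1283 / (16489 * 114000 * 1e-08)
dT = 113.3 K

113.3


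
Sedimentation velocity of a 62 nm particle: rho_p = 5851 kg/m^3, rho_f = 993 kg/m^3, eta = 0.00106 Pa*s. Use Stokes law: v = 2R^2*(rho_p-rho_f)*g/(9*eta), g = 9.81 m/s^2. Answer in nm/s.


Radius R = 62/2 nm = 3.1e-08 m
Density difference = 5851 - 993 = 4858 kg/m^3
v = 2 * R^2 * (rho_p - rho_f) * g / (9 * eta)
v = 2 * (3.1e-08)^2 * 4858 * 9.81 / (9 * 0.00106)
v = 9.60133e-09 m/s = 9.6013 nm/s

9.6013


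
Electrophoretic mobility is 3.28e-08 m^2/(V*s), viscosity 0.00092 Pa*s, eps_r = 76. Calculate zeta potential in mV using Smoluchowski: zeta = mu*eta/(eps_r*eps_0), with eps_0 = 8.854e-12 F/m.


Smoluchowski equation: zeta = mu * eta / (eps_r * eps_0)
zeta = 3.28e-08 * 0.00092 / (76 * 8.854e-12)
zeta = 0.044844 V = 44.84 mV

44.84


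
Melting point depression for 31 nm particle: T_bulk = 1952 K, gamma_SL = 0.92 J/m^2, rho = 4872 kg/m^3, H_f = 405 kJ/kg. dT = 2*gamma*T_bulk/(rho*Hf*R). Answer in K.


Radius R = 31/2 = 15.5 nm = 1.55e-08 m
Convert H_f = 405 kJ/kg = 405000 J/kg
dT = 2 * gamma_SL * T_bulk / (rho * H_f * R)
dT = 2 * 0.92 * 1952 / (4872 * 405000 * 1.55e-08)
dT = 117.4 K

117.4


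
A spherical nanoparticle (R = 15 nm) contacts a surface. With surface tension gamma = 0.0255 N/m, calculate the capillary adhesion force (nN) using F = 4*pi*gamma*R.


Convert radius: R = 15 nm = 1.5e-08 m
F = 4 * pi * gamma * R
F = 4 * pi * 0.0255 * 1.5e-08
F = 4.80664e-09 N = 4.8066 nN

4.8066


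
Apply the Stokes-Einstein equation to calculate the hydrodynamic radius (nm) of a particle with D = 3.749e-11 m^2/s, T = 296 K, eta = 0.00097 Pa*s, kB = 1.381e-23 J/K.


Stokes-Einstein: R = kB*T / (6*pi*eta*D)
R = 1.381e-23 * 296 / (6 * pi * 0.00097 * 3.749e-11)
R = 5.96344e-09 m = 5.96 nm

5.96


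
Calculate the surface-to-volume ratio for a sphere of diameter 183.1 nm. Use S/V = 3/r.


Radius r = 183.1/2 = 91.55 nm
S/V = 3 / r = 3 / 91.55
S/V = 0.0328 nm^-1

0.0328


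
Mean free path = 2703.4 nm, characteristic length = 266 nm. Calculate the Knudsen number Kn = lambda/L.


Knudsen number Kn = lambda / L
Kn = 2703.4 / 266
Kn = 10.1632

10.1632


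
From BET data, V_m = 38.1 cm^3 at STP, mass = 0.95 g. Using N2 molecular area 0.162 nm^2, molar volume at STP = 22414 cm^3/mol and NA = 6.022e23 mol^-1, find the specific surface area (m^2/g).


Number of moles in monolayer = V_m / 22414 = 38.1 / 22414 = 0.00169983
Number of molecules = moles * NA = 0.00169983 * 6.022e23
SA = molecules * sigma / mass
SA = (38.1 / 22414) * 6.022e23 * 0.162e-18 / 0.95
SA = 174.6 m^2/g

174.6


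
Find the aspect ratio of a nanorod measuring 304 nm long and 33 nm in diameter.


Aspect ratio AR = length / diameter
AR = 304 / 33
AR = 9.21

9.21


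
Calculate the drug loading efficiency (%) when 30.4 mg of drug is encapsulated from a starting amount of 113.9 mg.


Drug loading efficiency = (drug loaded / drug initial) * 100
DLE = 30.4 / 113.9 * 100
DLE = 0.2669 * 100
DLE = 26.69%

26.69


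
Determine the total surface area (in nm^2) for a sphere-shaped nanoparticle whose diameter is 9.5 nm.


Radius r = 9.5/2 = 4.75 nm
Surface area SA = 4 * pi * r^2
SA = 4 * pi * (4.75)^2
SA = 283.53 nm^2

283.53


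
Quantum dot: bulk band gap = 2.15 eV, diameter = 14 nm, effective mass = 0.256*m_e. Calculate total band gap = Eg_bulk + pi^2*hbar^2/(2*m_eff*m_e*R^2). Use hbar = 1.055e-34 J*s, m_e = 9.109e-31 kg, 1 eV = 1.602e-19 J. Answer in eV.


Radius R = 14/2 nm = 7e-09 m
Confinement energy dE = pi^2 * hbar^2 / (2 * m_eff * m_e * R^2)
dE = pi^2 * (1.055e-34)^2 / (2 * 0.256 * 9.109e-31 * (7e-09)^2) J, divided by 1.602e-19 J/eV
dE = 0.03 eV
Total band gap = E_g(bulk) + dE = 2.15 + 0.03 = 2.18 eV

2.18
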